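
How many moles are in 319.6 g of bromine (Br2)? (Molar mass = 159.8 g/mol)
Moles = 319.6 g ÷ 159.8 g/mol = 2 mol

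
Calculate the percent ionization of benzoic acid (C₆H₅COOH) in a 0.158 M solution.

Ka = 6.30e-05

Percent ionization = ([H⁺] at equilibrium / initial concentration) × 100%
Percent ionization = 1.98%

Let x = [H⁺]. Ka = x²/(C - x) ⇒ x² + (6.30e-05)x - (6.30e-05)(0.158) = 0. x = 3.1237e-03. Percent = (3.1237e-03/0.158) × 100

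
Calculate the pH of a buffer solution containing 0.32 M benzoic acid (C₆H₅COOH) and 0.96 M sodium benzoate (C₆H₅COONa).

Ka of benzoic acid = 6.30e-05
pH = 4.68

pKa = -log(6.30e-05) = 4.20. pH = pKa + log([A⁻]/[HA]) = 4.20 + log(0.96/0.32)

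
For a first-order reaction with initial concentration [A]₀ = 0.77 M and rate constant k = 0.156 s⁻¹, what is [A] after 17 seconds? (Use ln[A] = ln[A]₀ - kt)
0.0543 M

ln[A] = ln[A]₀ - k·t = ln(0.77) - (0.156)·(17) = -0.2614 - 2.6520 = -2.9134
[A] = e^(-2.9134) = 0.0543 M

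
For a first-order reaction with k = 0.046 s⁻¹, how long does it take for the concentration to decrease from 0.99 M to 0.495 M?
15.07 s

From ln[A] = ln[A]₀ - k·t: t = ln([A]₀/[A])/k = ln(0.99/0.495)/0.046 = ln(2.0000)/0.046 = 0.6931/0.046 = 15.07 s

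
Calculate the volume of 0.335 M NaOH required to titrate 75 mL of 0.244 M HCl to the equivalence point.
V_{base} = 54.6 mL

At equivalence: moles acid = moles base.
moles HCl = 0.244 M × 0.075 L = 0.0183 mol
V_NaOH = 0.0183 mol ÷ 0.335 M = 0.05463 L = 54.6 mL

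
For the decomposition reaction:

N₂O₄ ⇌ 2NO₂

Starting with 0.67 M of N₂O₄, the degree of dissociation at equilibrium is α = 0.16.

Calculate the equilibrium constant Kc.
K_c = 0.0817

x = α·[A]₀ = 0.16 × 0.67 = 0.1072 M dissociated.
At eq: [N₂O₄] = 0.67 − 0.1072 = 0.5628 M; [NO₂] = 2x = 0.2144 M.
Kc = [NO₂]²/[N₂O₄] = (0.2144)²/0.5628 = 0.08168.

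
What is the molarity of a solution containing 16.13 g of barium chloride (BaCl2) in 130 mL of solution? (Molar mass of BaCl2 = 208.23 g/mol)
Moles of BaCl2 = 16.13 g ÷ 208.23 g/mol = 0.0774624 mol
Volume = 130 mL = 0.13 L
Molarity = 0.0774624 mol ÷ 0.13 L = 0.5959 M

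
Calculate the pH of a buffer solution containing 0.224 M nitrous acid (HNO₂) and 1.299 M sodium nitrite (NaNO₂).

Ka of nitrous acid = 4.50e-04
pH = 4.11

pKa = -log(4.50e-04) = 3.35. pH = pKa + log([A⁻]/[HA]) = 3.35 + log(1.299/0.224)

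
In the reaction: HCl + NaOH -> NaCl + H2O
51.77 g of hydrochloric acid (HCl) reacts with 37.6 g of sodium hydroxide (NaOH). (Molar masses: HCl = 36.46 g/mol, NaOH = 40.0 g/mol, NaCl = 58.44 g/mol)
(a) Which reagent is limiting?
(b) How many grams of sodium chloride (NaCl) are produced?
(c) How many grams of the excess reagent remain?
(a) NaOH, (b) 54.93 g, (c) 17.5 g

Moles of HCl = 51.77 g ÷ 36.46 g/mol = 1.41991 mol
Moles of NaOH = 37.6 g ÷ 40.0 g/mol = 0.94 mol
Moles ÷ coefficient: HCl: 1.41991/1 = 1.42, NaOH: 0.94/1 = 0.94
(a) NaOH has the smaller value, so NaOH is the limiting reagent.
(b) Moles of NaCl = 0.94 mol NaOH × (1/1) = 0.94 mol; mass = 0.94 mol × 58.44 g/mol = 54.93 g
(c) HCl consumed = 0.94 × (1/1) = 0.94 mol; remaining = 1.41991 − 0.94 = 0.479912 mol; mass = 0.479912 mol × 36.46 g/mol = 17.5 g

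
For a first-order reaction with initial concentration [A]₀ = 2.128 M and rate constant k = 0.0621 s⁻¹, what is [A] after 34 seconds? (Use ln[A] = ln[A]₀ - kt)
0.2576 M

ln[A] = ln[A]₀ - k·t = ln(2.128) - (0.0621)·(34) = 0.7552 - 2.1114 = -1.3562
[A] = e^(-1.3562) = 0.2576 M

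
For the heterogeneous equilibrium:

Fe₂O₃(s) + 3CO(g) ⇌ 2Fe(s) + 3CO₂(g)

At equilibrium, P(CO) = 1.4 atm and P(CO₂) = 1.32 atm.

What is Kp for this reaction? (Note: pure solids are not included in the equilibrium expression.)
K_p = 0.838

Solids (Fe₂O₃, Fe) are excluded.
Kp = P(CO₂)³/P(CO)³ = (1.32)³/(1.4)³ = 2.3/2.744 = 0.838.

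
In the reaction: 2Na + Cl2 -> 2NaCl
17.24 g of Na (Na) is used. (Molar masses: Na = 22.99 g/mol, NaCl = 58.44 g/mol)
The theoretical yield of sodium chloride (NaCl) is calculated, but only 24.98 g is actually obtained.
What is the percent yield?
Moles of Na = 17.24 g ÷ 22.99 g/mol = 0.749891 mol
Mole ratio: 2 mol NaCl / 2 mol Na
Moles of NaCl = 0.749891 × (2/2) = 0.749891 mol
Theoretical yield = 0.749891 mol × 58.44 g/mol = 43.824 g
Actual yield = 24.98 g
Percent yield = (24.98 / 43.824) × 100% = 57.0%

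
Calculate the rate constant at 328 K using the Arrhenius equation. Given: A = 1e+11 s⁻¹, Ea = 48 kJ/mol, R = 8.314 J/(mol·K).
2.27e+03 s⁻¹

k = A·exp(-Ea/(R·T)) = 1e+11·exp(-48000/(8.314·328)) = 1e+11·exp(-17.6018) = 1e+11·2.2679e-08 = 2.27e+03 s⁻¹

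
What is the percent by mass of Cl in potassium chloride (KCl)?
Mass of Cl in formula = 35.45 × 1 = 35.45 g/mol
Molar mass = 74.55 g/mol
% Cl = (35.45/74.55) × 100% = 47.55%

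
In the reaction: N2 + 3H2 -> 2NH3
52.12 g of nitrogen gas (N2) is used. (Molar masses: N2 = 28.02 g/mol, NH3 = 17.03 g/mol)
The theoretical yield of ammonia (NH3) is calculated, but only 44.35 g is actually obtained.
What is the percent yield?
Moles of N2 = 52.12 g ÷ 28.02 g/mol = 1.8601 mol
Mole ratio: 2 mol NH3 / 1 mol N2
Moles of NH3 = 1.8601 × (2/1) = 3.7202 mol
Theoretical yield = 3.7202 mol × 17.03 g/mol = 63.355 g
Actual yield = 44.35 g
Percent yield = (44.35 / 63.355) × 100% = 70.0%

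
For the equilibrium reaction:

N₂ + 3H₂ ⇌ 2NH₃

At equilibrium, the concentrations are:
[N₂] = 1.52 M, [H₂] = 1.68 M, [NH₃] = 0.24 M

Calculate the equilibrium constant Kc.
K_c = 7.99e-03

Kc = ([NH₃]^2) / ([N₂] × [H₂]^3)
   = ((0.24)^2) / ((1.52)·(1.68)^3)
   = 0.0576 / 7.2073 = 7.99e-03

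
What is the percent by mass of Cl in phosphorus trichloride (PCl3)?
Mass of Cl in formula = 35.45 × 3 = 106.35 g/mol
Molar mass = 137.32 g/mol
% Cl = (106.35/137.32) × 100% = 77.45%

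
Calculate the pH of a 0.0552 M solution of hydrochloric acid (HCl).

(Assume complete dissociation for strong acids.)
pH = 1.26

[H⁺] = 0.0552 M for strong acid. pH = -log[H⁺] = -log(0.0552)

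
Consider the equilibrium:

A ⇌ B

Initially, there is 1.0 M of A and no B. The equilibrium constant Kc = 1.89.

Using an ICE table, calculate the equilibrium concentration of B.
[B] = 0.654 M

ICE: [A] = 1.0 − x, [B] = x.
Kc = x/(1.0 − x) = 1.89 ⇒ x = 1.89·1.0/(1 + 1.89) = 1.89/2.89 = 0.654.
[B] = x = 0.654 M.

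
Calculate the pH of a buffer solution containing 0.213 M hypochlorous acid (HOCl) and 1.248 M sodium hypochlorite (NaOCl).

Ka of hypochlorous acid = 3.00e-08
pH = 8.29

pKa = -log(3.00e-08) = 7.52. pH = pKa + log([A⁻]/[HA]) = 7.52 + log(1.248/0.213)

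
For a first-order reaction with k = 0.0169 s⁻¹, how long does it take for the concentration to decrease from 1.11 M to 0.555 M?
41.01 s

From ln[A] = ln[A]₀ - k·t: t = ln([A]₀/[A])/k = ln(1.11/0.555)/0.0169 = ln(2.0000)/0.0169 = 0.6931/0.0169 = 41.01 s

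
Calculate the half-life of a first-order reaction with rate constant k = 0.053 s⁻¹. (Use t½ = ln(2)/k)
13.08 s

t½ = ln(2)/k = 0.6931/0.053 = 13.08 s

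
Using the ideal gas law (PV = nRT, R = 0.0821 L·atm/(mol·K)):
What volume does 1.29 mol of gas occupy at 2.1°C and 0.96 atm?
T = 2.1°C + 273.15 = 275.25 K
V = nRT/P = (1.29 × 0.0821 × 275.25) / 0.96
V = 30.37 L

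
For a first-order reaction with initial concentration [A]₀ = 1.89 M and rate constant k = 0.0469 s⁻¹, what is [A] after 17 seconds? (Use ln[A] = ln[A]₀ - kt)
0.8515 M

ln[A] = ln[A]₀ - k·t = ln(1.89) - (0.0469)·(17) = 0.6366 - 0.7973 = -0.1607
[A] = e^(-0.1607) = 0.8515 M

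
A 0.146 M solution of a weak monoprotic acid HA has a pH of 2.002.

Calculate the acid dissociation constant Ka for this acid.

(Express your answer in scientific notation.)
K_a = 7.28e-04

[H⁺] = 10^(−pH) = 10^(−2.002) = 9.954e-03 M. For HA ⇌ H⁺ + A⁻, Ka = x²/(C − x) = (9.954e-03)²/(0.146 − 9.954e-03) = 7.28e-04.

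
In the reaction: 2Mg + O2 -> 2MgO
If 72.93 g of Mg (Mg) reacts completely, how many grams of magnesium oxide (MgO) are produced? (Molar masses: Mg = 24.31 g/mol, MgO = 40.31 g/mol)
Moles of Mg = 72.93 g ÷ 24.31 g/mol = 3 mol
Mole ratio: 2 mol MgO / 2 mol Mg
Moles of MgO = 3 × (2/2) = 3 mol
Mass of MgO = 3 mol × 40.31 g/mol = 120.9 g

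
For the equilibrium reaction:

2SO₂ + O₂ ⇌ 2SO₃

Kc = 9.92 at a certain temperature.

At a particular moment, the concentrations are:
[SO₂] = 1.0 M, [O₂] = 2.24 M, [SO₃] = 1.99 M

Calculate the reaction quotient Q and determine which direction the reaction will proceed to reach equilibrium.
Q = 1.768, Q < K, reaction proceeds forward (toward products)

Q = ([SO₃]^2) / ([SO₂]^2 × [O₂])
  = ((1.99)^2) / ((1.0)^2·(2.24)) = 3.9601/2.24 = 1.768
Since Q = 1.768 < Kc = 9.92, the reaction proceeds forward (toward products) to reach equilibrium.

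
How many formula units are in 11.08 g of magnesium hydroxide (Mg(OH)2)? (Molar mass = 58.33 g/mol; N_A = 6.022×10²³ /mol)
Moles = 11.08 g ÷ 58.33 g/mol = 0.189954 mol
Formula units = 0.189954 mol × 6.022×10²³ /mol = 1.144e+23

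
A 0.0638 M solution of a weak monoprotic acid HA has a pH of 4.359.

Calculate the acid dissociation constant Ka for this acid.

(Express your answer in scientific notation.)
K_a = 3.00e-08

[H⁺] = 10^(−pH) = 10^(−4.359) = 4.375e-05 M. For HA ⇌ H⁺ + A⁻, Ka = x²/(C − x) = (4.375e-05)²/(0.0638 − 4.375e-05) = 3.00e-08.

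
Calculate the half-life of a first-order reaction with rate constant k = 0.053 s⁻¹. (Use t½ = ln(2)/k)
13.08 s

t½ = ln(2)/k = 0.6931/0.053 = 13.08 s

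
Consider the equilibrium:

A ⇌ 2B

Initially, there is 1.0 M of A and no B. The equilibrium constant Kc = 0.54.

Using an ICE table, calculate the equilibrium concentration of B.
[B] = 0.612 M

ICE: [A] = 1.0 − x, [B] = 2x.
Kc = (2x)²/(1.0 − x) = 0.54 ⇒ 4x² + 0.54x − 0.54 = 0.
x = (−0.54 + √(0.54² + 4·4·0.54))/(2·4) = (−0.54 + √8.9316)/8 = 0.30607.
[B] = 2x = 0.612 M.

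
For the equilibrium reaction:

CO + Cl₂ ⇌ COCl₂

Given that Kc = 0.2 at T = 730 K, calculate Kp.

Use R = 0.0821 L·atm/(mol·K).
K_p = 0.0033

Δn = (moles gaseous products) − (moles gaseous reactants) = -1
T = 730 K; RT = 0.0821 × 730 = 59.933
Kp = Kc·(RT)^Δn = 0.2 × (59.933)^-1 = 0.2 × 0.0166853 = 0.0033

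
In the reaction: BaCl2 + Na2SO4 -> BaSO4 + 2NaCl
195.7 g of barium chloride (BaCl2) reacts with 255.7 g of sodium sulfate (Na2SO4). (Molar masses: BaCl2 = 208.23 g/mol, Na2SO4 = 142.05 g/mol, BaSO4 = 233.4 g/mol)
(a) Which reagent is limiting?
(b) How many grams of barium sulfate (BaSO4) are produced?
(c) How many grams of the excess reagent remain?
(a) BaCl2, (b) 219.4 g, (c) 122.2 g

Moles of BaCl2 = 195.7 g ÷ 208.23 g/mol = 0.939826 mol
Moles of Na2SO4 = 255.7 g ÷ 142.05 g/mol = 1.80007 mol
Moles ÷ coefficient: BaCl2: 0.939826/1 = 0.9398, Na2SO4: 1.80007/1 = 1.8
(a) BaCl2 has the smaller value, so BaCl2 is the limiting reagent.
(b) Moles of BaSO4 = 0.939826 mol BaCl2 × (1/1) = 0.939826 mol; mass = 0.939826 mol × 233.4 g/mol = 219.4 g
(c) Na2SO4 consumed = 0.939826 × (1/1) = 0.939826 mol; remaining = 1.80007 − 0.939826 = 0.860244 mol; mass = 0.860244 mol × 142.05 g/mol = 122.2 g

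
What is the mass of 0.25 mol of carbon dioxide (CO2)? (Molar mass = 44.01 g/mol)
Mass = 0.25 mol × 44.01 g/mol = 11 g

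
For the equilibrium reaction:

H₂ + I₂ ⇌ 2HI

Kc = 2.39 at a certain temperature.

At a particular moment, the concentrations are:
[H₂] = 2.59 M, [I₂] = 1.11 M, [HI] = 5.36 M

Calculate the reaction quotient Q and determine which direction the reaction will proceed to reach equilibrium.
Q = 9.993, Q > K, reaction proceeds reverse (toward reactants)

Q = ([HI]^2) / ([H₂] × [I₂])
  = ((5.36)^2) / ((2.59)·(1.11)) = 28.73/2.8749 = 9.993
Since Q = 9.993 > Kc = 2.39, the reaction proceeds reverse (toward reactants) to reach equilibrium.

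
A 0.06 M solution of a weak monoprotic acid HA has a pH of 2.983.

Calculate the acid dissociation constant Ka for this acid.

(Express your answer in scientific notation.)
K_a = 1.83e-05

[H⁺] = 10^(−pH) = 10^(−2.983) = 1.040e-03 M. For HA ⇌ H⁺ + A⁻, Ka = x²/(C − x) = (1.040e-03)²/(0.06 − 1.040e-03) = 1.83e-05.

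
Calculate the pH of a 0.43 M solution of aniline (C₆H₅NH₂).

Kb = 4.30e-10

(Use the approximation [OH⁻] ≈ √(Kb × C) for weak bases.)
pH = 9.13

[OH⁻] = √(Kb × C) = √(4.30e-10 × 0.43) = 1.3598e-05. pOH = 4.87, pH = 14 - pOH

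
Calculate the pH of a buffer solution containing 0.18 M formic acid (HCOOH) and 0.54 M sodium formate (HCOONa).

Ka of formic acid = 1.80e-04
pH = 4.22

pKa = -log(1.80e-04) = 3.74. pH = pKa + log([A⁻]/[HA]) = 3.74 + log(0.54/0.18)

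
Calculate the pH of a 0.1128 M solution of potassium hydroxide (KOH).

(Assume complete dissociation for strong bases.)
pH = 13.05

[OH⁻] = 0.1128 M for strong base. pOH = -log[OH⁻] = 0.95, pH = 14 - pOH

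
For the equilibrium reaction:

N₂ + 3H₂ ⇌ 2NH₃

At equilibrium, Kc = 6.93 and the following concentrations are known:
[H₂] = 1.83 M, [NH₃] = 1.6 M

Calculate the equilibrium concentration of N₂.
[N₂] = 0.0603 M

Kc = ([NH₃]^2) / ([N₂] × [H₂]^3) = 6.93
[N₂]^1 = (product terms)/(Kc · other reactant terms) = 2.56 / (6.93 · 6.1285) = 0.060277
[N₂] = 0.0603 M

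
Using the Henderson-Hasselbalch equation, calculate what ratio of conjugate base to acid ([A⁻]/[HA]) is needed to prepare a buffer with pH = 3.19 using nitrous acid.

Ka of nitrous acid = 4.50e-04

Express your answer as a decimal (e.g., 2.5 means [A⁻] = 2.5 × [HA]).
[A⁻]/[HA] = 0.697

pKa = −log(4.50e-04) = 3.3468. pH = pKa + log([A⁻]/[HA]). 3.19 = 3.3468 + log(ratio). log(ratio) = 3.19 − 3.3468 = -0.1568. ratio = 10^(-0.1568) = 0.697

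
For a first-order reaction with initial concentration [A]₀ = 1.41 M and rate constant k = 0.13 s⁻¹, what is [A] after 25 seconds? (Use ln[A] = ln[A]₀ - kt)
0.0547 M

ln[A] = ln[A]₀ - k·t = ln(1.41) - (0.13)·(25) = 0.3436 - 3.2500 = -2.9064
[A] = e^(-2.9064) = 0.0547 M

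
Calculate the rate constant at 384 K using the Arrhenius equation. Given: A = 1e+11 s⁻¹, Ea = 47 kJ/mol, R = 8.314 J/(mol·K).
4.04e+04 s⁻¹

k = A·exp(-Ea/(R·T)) = 1e+11·exp(-47000/(8.314·384)) = 1e+11·exp(-14.7217) = 1e+11·4.0408e-07 = 4.04e+04 s⁻¹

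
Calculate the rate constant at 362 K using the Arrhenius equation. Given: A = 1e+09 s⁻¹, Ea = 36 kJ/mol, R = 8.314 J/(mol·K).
6.39e+03 s⁻¹

k = A·exp(-Ea/(R·T)) = 1e+09·exp(-36000/(8.314·362)) = 1e+09·exp(-11.9615) = 1e+09·6.3857e-06 = 6.39e+03 s⁻¹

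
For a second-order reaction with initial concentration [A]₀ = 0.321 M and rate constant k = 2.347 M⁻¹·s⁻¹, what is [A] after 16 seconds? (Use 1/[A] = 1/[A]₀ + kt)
0.0246 M

1/[A] = 1/[A]₀ + k·t = 1/0.321 + (2.347)·(16) = 3.1153 + 37.5520 = 40.6673
[A] = 1/40.6673 = 0.0246 M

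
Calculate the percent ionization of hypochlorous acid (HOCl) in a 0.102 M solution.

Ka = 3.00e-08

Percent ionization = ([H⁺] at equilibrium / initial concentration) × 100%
Percent ionization = 0.0542%

Let x = [H⁺]. Ka = x²/(C - x) ⇒ x² + (3.00e-08)x - (3.00e-08)(0.102) = 0. x = 5.5302e-05. Percent = (5.5302e-05/0.102) × 100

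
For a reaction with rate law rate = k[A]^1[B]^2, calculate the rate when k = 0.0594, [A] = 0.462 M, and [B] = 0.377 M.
0.0039 M/s

rate = k·[A]^1·[B]^2 = 0.0594·(0.462)^1·(0.377)^2 = 0.0594·0.462·0.142129 = 0.0039 M/s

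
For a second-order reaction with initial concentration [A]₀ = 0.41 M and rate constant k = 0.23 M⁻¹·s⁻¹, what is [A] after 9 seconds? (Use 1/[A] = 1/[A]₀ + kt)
0.2218 M

1/[A] = 1/[A]₀ + k·t = 1/0.41 + (0.23)·(9) = 2.4390 + 2.0700 = 4.5090
[A] = 1/4.5090 = 0.2218 M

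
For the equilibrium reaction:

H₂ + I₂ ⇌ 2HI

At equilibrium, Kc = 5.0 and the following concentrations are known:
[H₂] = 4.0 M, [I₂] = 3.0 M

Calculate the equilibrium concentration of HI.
[HI] = 7.7460 M

Kc = ([HI]^2) / ([H₂] × [I₂]) = 5.0
[HI]^2 = Kc · (reactant terms)/(other product terms) = 5.0 · 12 / 1 = 60
[HI] = (60)^(1/2) = 7.7460 M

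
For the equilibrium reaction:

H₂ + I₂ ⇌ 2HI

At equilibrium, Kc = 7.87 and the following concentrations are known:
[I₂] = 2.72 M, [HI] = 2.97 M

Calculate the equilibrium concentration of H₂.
[H₂] = 0.4121 M

Kc = ([HI]^2) / ([H₂] × [I₂]) = 7.87
[H₂]^1 = (product terms)/(Kc · other reactant terms) = 8.8209 / (7.87 · 2.72) = 0.41207
[H₂] = 0.4121 M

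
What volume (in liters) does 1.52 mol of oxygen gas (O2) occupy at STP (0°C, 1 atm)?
At STP, 1 mol of gas occupies 22.4 L
Volume = 1.52 mol × 22.4 L/mol = 34.05 L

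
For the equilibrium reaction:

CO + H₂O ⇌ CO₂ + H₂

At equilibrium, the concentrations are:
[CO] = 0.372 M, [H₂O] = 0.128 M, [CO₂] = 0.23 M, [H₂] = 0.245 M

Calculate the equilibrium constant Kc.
K_c = 1.1834

Kc = ([CO₂] × [H₂]) / ([CO] × [H₂O])
   = ((0.23)·(0.245)) / ((0.372)·(0.128))
   = 0.05635 / 0.047616 = 1.1834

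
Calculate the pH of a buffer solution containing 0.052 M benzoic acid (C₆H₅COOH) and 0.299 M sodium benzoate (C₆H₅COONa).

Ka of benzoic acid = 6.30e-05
pH = 4.96

pKa = -log(6.30e-05) = 4.20. pH = pKa + log([A⁻]/[HA]) = 4.20 + log(0.299/0.052)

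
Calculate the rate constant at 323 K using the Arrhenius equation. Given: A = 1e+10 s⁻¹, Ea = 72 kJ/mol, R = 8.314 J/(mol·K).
2.27e-02 s⁻¹

k = A·exp(-Ea/(R·T)) = 1e+10·exp(-72000/(8.314·323)) = 1e+10·exp(-26.8114) = 1e+10·2.2696e-12 = 2.27e-02 s⁻¹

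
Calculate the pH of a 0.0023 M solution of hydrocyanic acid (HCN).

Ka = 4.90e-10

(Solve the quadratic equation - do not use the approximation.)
pH = 5.97

x² + Ka×x - Ka×C = 0. Using quadratic formula: [H⁺] = 1.0614e-06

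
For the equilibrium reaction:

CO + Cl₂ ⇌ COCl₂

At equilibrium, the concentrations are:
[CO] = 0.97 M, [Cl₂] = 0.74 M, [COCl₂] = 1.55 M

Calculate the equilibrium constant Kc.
K_c = 2.1594

Kc = ([COCl₂]) / ([CO] × [Cl₂])
   = ((1.55)) / ((0.97)·(0.74))
   = 1.55 / 0.7178 = 2.1594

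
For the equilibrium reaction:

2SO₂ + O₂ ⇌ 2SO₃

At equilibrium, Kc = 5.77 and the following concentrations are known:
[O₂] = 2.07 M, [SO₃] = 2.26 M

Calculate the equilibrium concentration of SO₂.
[SO₂] = 0.6539 M

Kc = ([SO₃]^2) / ([SO₂]^2 × [O₂]) = 5.77
[SO₂]^2 = (product terms)/(Kc · other reactant terms) = 5.1076 / (5.77 · 2.07) = 0.42763
[SO₂] = (0.42763)^(1/2) = 0.6539 M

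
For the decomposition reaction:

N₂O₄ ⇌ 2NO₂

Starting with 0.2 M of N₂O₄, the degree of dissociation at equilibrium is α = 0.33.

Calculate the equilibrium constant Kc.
K_c = 0.1300

x = α·[A]₀ = 0.33 × 0.2 = 0.066 M dissociated.
At eq: [N₂O₄] = 0.2 − 0.066 = 0.134 M; [NO₂] = 2x = 0.132 M.
Kc = [NO₂]²/[N₂O₄] = (0.132)²/0.134 = 0.13.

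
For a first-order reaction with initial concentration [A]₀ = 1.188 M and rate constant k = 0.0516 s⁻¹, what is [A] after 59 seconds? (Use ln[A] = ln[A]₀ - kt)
0.0566 M

ln[A] = ln[A]₀ - k·t = ln(1.188) - (0.0516)·(59) = 0.1723 - 3.0444 = -2.8721
[A] = e^(-2.8721) = 0.0566 M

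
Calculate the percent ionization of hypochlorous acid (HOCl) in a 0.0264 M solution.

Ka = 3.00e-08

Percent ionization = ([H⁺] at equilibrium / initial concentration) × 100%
Percent ionization = 0.107%

Let x = [H⁺]. Ka = x²/(C - x) ⇒ x² + (3.00e-08)x - (3.00e-08)(0.0264) = 0. x = 2.8127e-05. Percent = (2.8127e-05/0.0264) × 100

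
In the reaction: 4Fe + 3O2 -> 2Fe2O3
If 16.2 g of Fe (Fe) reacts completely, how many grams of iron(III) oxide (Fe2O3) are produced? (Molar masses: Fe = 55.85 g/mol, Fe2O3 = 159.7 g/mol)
Moles of Fe = 16.2 g ÷ 55.85 g/mol = 0.290063 mol
Mole ratio: 2 mol Fe2O3 / 4 mol Fe
Moles of Fe2O3 = 0.290063 × (2/4) = 0.145031 mol
Mass of Fe2O3 = 0.145031 mol × 159.7 g/mol = 23.16 g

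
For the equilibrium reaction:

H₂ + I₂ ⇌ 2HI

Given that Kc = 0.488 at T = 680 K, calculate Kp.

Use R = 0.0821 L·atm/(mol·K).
K_p = 0.4880

Δn = (moles gaseous products) − (moles gaseous reactants) = 0
T = 680 K; RT = 0.0821 × 680 = 55.828
Kp = Kc·(RT)^Δn = 0.488 × (55.828)^0 = 0.488 × 1 = 0.4880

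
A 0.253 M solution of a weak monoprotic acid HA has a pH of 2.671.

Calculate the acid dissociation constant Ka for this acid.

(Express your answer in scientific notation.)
K_a = 1.81e-05

[H⁺] = 10^(−pH) = 10^(−2.671) = 2.133e-03 M. For HA ⇌ H⁺ + A⁻, Ka = x²/(C − x) = (2.133e-03)²/(0.253 − 2.133e-03) = 1.81e-05.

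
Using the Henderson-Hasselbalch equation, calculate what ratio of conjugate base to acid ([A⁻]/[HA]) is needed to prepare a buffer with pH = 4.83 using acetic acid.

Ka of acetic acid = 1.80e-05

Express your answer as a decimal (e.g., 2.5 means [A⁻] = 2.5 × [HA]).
[A⁻]/[HA] = 1.217

pKa = −log(1.80e-05) = 4.7447. pH = pKa + log([A⁻]/[HA]). 4.83 = 4.7447 + log(ratio). log(ratio) = 4.83 − 4.7447 = 0.0853. ratio = 10^(0.0853) = 1.217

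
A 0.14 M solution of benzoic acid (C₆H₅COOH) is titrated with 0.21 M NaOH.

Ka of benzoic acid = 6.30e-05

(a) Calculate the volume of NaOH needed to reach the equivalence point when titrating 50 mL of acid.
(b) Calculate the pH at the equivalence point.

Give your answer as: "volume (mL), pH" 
V = 33.3 mL, pH = 8.56

(a) At equivalence: moles acid = moles base.
moles acid = 0.14 × 0.05 = 0.007 mol; V_NaOH = 0.007/0.21 = 0.03333 L = 33.3 mL.
(b) At equivalence, all acid → conjugate base A⁻ at [A⁻] = 0.007/0.08333 = 0.084 M.
Kb = Kw/Ka = 1.0e-14/6.30e-05 = 1.587e-10; [OH⁻] = √(Kb·[A⁻]) = 3.651e-06; pOH = 5.44; pH = 14 − pOH = 8.56.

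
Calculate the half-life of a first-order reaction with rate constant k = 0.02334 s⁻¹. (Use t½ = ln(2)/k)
29.70 s

t½ = ln(2)/k = 0.6931/0.02334 = 29.70 s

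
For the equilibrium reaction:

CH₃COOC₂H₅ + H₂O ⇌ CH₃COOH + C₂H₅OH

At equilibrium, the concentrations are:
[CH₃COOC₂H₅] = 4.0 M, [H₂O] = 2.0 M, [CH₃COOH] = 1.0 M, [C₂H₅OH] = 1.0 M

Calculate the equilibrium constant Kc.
K_c = 0.1250

Kc = ([CH₃COOH] × [C₂H₅OH]) / ([CH₃COOC₂H₅] × [H₂O])
   = ((1.0)·(1.0)) / ((4.0)·(2.0))
   = 1 / 8 = 0.1250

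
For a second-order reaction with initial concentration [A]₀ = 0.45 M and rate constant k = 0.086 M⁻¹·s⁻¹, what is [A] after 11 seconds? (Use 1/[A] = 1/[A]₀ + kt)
0.3156 M

1/[A] = 1/[A]₀ + k·t = 1/0.45 + (0.086)·(11) = 2.2222 + 0.9460 = 3.1682
[A] = 1/3.1682 = 0.3156 M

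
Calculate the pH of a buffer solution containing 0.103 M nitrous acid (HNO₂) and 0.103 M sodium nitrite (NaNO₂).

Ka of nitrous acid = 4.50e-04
pH = 3.35

pKa = -log(4.50e-04) = 3.35. pH = pKa + log([A⁻]/[HA]) = 3.35 + log(0.103/0.103)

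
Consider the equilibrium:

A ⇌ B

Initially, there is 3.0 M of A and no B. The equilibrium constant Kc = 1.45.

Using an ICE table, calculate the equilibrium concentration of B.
[B] = 1.776 M

ICE: [A] = 3.0 − x, [B] = x.
Kc = x/(3.0 − x) = 1.45 ⇒ x = 1.45·3.0/(1 + 1.45) = 4.35/2.45 = 1.776.
[B] = x = 1.776 M.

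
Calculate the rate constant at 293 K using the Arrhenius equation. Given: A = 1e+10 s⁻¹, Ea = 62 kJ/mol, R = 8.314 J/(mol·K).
8.84e-02 s⁻¹

k = A·exp(-Ea/(R·T)) = 1e+10·exp(-62000/(8.314·293)) = 1e+10·exp(-25.4515) = 1e+10·8.8417e-12 = 8.84e-02 s⁻¹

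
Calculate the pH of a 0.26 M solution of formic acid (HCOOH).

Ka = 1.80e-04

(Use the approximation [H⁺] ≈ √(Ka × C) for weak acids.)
pH = 2.16

[H⁺] = √(Ka × C) = √(1.80e-04 × 0.26) = 6.8411e-03. pH = -log(6.8411e-03)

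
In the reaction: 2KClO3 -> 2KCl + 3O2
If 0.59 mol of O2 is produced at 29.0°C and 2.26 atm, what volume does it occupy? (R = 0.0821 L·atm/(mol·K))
T = 29.0°C + 273.15 = 302.15 K
V = nRT/P = (0.59 × 0.0821 × 302.15) / 2.26
V = 6.48 L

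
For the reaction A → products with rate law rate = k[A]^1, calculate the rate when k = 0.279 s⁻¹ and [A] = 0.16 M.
0.04464 M/s

rate = k·[A]^1 = 0.279·(0.16)^1 = 0.279·0.16 = 0.04464 M/s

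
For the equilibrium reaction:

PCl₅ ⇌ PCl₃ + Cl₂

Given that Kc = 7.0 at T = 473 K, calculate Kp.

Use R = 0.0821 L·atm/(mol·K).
K_p = 271.8331

Δn = (moles gaseous products) − (moles gaseous reactants) = 1
T = 473 K; RT = 0.0821 × 473 = 38.8333
Kp = Kc·(RT)^Δn = 7.0 × (38.8333)^1 = 7.0 × 38.8333 = 271.8331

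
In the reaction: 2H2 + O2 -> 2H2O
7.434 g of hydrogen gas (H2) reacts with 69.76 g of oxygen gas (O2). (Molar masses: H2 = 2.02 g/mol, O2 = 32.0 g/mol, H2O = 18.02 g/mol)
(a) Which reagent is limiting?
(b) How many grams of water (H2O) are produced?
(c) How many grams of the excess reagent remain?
(a) H2, (b) 66.32 g, (c) 10.88 g

Moles of H2 = 7.434 g ÷ 2.02 g/mol = 3.6802 mol
Moles of O2 = 69.76 g ÷ 32.0 g/mol = 2.18 mol
Moles ÷ coefficient: H2: 3.6802/2 = 1.84, O2: 2.18/1 = 2.18
(a) H2 has the smaller value, so H2 is the limiting reagent.
(b) Moles of H2O = 3.6802 mol H2 × (2/2) = 3.6802 mol; mass = 3.6802 mol × 18.02 g/mol = 66.32 g
(c) O2 consumed = 3.6802 × (1/2) = 1.8401 mol; remaining = 2.18 − 1.8401 = 0.339901 mol; mass = 0.339901 mol × 32.0 g/mol = 10.88 g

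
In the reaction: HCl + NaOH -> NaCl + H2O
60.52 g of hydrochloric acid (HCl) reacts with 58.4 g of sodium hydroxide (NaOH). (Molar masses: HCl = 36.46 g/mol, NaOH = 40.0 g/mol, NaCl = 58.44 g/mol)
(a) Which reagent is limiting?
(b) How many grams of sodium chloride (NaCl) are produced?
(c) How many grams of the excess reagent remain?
(a) NaOH, (b) 85.32 g, (c) 7.288 g

Moles of HCl = 60.52 g ÷ 36.46 g/mol = 1.6599 mol
Moles of NaOH = 58.4 g ÷ 40.0 g/mol = 1.46 mol
Moles ÷ coefficient: HCl: 1.6599/1 = 1.66, NaOH: 1.46/1 = 1.46
(a) NaOH has the smaller value, so NaOH is the limiting reagent.
(b) Moles of NaCl = 1.46 mol NaOH × (1/1) = 1.46 mol; mass = 1.46 mol × 58.44 g/mol = 85.32 g
(c) HCl consumed = 1.46 × (1/1) = 1.46 mol; remaining = 1.6599 − 1.46 = 0.199901 mol; mass = 0.199901 mol × 36.46 g/mol = 7.288 g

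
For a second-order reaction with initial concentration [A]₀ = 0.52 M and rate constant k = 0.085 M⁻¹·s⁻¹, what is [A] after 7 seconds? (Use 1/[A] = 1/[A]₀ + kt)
0.3971 M

1/[A] = 1/[A]₀ + k·t = 1/0.52 + (0.085)·(7) = 1.9231 + 0.5950 = 2.5181
[A] = 1/2.5181 = 0.3971 M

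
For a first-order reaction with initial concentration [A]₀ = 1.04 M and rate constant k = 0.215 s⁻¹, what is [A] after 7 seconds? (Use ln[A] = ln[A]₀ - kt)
0.2309 M

ln[A] = ln[A]₀ - k·t = ln(1.04) - (0.215)·(7) = 0.0392 - 1.5050 = -1.4658
[A] = e^(-1.4658) = 0.2309 M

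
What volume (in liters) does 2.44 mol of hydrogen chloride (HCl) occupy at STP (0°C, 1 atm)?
At STP, 1 mol of gas occupies 22.4 L
Volume = 2.44 mol × 22.4 L/mol = 54.66 L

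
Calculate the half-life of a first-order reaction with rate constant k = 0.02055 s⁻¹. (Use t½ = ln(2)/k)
33.73 s

t½ = ln(2)/k = 0.6931/0.02055 = 33.73 s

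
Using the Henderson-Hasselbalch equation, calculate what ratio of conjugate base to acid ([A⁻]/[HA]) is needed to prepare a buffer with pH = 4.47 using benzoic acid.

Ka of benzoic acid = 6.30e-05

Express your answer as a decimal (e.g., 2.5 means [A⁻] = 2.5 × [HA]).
[A⁻]/[HA] = 1.859

pKa = −log(6.30e-05) = 4.2007. pH = pKa + log([A⁻]/[HA]). 4.47 = 4.2007 + log(ratio). log(ratio) = 4.47 − 4.2007 = 0.2693. ratio = 10^(0.2693) = 1.859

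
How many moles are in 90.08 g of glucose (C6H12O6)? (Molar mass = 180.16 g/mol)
Moles = 90.08 g ÷ 180.16 g/mol = 0.5 mol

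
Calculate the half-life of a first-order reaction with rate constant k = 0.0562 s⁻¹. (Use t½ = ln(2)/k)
12.33 s

t½ = ln(2)/k = 0.6931/0.0562 = 12.33 s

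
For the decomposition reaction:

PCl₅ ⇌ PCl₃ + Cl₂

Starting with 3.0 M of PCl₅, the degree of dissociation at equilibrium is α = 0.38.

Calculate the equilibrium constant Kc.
K_c = 0.6987

x = α·[A]₀ = 0.38 × 3.0 = 1.14 M dissociated.
At eq: [PCl₅] = 3.0 − 1.14 = 1.86 M; [PCl₃] = [Cl₂] = x = 1.14 M.
Kc = [PCl₃][Cl₂]/[PCl₅] = (1.14)²/1.86 = 0.6987.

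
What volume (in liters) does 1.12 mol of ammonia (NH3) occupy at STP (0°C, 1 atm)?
At STP, 1 mol of gas occupies 22.4 L
Volume = 1.12 mol × 22.4 L/mol = 25.09 L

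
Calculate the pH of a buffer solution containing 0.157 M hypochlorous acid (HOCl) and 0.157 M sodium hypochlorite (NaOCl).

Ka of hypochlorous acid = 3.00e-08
pH = 7.52

pKa = -log(3.00e-08) = 7.52. pH = pKa + log([A⁻]/[HA]) = 7.52 + log(0.157/0.157)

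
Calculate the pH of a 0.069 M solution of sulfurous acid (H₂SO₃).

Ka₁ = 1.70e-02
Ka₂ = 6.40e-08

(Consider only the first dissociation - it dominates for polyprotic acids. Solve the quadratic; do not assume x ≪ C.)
pH = 1.57

x² + Ka₁·x − Ka₁·C = 0 with Ka₁ = 1.70e-02, C = 0.069.
x = (−Ka₁ + √(Ka₁² + 4·Ka₁·C))/2 = 2.6788e-02 M, so pH = 1.57.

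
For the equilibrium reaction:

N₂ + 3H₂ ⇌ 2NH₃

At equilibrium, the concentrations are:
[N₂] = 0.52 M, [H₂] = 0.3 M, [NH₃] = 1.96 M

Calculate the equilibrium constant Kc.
K_c = 2.74e+02

Kc = ([NH₃]^2) / ([N₂] × [H₂]^3)
   = ((1.96)^2) / ((0.52)·(0.3)^3)
   = 3.8416 / 0.01404 = 2.74e+02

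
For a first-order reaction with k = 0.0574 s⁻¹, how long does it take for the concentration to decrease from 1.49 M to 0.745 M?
12.08 s

From ln[A] = ln[A]₀ - k·t: t = ln([A]₀/[A])/k = ln(1.49/0.745)/0.0574 = ln(2.0000)/0.0574 = 0.6931/0.0574 = 12.08 s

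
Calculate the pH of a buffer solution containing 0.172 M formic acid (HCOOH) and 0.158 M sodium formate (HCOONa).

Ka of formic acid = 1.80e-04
pH = 3.71

pKa = -log(1.80e-04) = 3.74. pH = pKa + log([A⁻]/[HA]) = 3.74 + log(0.158/0.172)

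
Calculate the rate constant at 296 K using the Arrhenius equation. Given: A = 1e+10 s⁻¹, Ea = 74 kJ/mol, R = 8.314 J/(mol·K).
8.73e-04 s⁻¹

k = A·exp(-Ea/(R·T)) = 1e+10·exp(-74000/(8.314·296)) = 1e+10·exp(-30.0698) = 1e+10·8.7271e-14 = 8.73e-04 s⁻¹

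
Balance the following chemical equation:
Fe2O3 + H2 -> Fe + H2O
Balanced equation:
Fe2O3 + 3H2 -> 2Fe + 3H2O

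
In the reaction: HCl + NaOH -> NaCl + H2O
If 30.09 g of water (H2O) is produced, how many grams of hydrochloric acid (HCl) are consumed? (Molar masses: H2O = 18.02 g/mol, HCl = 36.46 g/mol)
Moles of H2O = 30.09 g ÷ 18.02 g/mol = 1.66981 mol
Mole ratio: 1 mol HCl / 1 mol H2O
Moles of HCl = 1.66981 × (1/1) = 1.66981 mol
Mass of HCl = 1.66981 mol × 36.46 g/mol = 60.88 g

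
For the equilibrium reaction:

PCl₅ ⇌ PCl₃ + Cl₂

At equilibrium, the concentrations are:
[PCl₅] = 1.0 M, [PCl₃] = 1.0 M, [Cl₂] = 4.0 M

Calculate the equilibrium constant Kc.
K_c = 4.0000

Kc = ([PCl₃] × [Cl₂]) / ([PCl₅])
   = ((1.0)·(4.0)) / ((1.0))
   = 4 / 1 = 4.0000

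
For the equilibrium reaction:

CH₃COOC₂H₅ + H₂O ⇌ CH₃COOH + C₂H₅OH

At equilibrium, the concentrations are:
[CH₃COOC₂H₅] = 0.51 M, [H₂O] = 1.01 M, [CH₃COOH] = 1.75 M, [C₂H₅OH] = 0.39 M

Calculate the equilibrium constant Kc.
K_c = 1.3250

Kc = ([CH₃COOH] × [C₂H₅OH]) / ([CH₃COOC₂H₅] × [H₂O])
   = ((1.75)·(0.39)) / ((0.51)·(1.01))
   = 0.6825 / 0.5151 = 1.3250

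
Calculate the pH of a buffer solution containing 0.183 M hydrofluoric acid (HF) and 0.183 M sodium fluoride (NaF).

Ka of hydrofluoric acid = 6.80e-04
pH = 3.17

pKa = -log(6.80e-04) = 3.17. pH = pKa + log([A⁻]/[HA]) = 3.17 + log(0.183/0.183)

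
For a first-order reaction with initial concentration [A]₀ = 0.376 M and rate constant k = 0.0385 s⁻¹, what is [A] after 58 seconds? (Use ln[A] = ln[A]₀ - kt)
0.0403 M

ln[A] = ln[A]₀ - k·t = ln(0.376) - (0.0385)·(58) = -0.9782 - 2.2330 = -3.2112
[A] = e^(-3.2112) = 0.0403 M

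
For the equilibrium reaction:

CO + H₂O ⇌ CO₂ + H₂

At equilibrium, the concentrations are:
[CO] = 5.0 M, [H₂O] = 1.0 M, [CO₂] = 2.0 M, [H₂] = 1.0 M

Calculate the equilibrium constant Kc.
K_c = 0.4000

Kc = ([CO₂] × [H₂]) / ([CO] × [H₂O])
   = ((2.0)·(1.0)) / ((5.0)·(1.0))
   = 2 / 5 = 0.4000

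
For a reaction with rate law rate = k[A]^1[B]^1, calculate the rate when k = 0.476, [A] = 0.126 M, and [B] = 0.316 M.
0.01895 M/s

rate = k·[A]^1·[B]^1 = 0.476·(0.126)^1·(0.316)^1 = 0.476·0.126·0.316 = 0.01895 M/s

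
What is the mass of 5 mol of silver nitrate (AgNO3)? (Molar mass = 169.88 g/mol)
Mass = 5 mol × 169.88 g/mol = 849.4 g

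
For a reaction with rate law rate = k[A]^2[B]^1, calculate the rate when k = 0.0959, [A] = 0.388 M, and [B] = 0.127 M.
0.001834 M/s

rate = k·[A]^2·[B]^1 = 0.0959·(0.388)^2·(0.127)^1 = 0.0959·0.150544·0.127 = 0.001834 M/s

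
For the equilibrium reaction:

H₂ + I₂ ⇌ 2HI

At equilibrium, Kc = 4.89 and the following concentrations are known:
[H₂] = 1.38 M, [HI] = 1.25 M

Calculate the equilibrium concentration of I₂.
[I₂] = 0.2315 M

Kc = ([HI]^2) / ([H₂] × [I₂]) = 4.89
[I₂]^1 = (product terms)/(Kc · other reactant terms) = 1.5625 / (4.89 · 1.38) = 0.23154
[I₂] = 0.2315 M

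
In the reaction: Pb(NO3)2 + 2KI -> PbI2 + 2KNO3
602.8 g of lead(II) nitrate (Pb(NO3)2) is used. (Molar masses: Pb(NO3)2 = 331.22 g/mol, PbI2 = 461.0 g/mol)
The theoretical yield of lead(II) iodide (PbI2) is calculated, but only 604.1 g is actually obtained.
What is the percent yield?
Moles of Pb(NO3)2 = 602.8 g ÷ 331.22 g/mol = 1.81994 mol
Mole ratio: 1 mol PbI2 / 1 mol Pb(NO3)2
Moles of PbI2 = 1.81994 × (1/1) = 1.81994 mol
Theoretical yield = 1.81994 mol × 461.0 g/mol = 838.99 g
Actual yield = 604.1 g
Percent yield = (604.1 / 838.99) × 100% = 72.0%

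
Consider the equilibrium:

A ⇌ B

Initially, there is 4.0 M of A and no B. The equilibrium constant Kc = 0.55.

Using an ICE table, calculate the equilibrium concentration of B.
[B] = 1.419 M

ICE: [A] = 4.0 − x, [B] = x.
Kc = x/(4.0 − x) = 0.55 ⇒ x = 0.55·4.0/(1 + 0.55) = 2.2/1.55 = 1.419.
[B] = x = 1.419 M.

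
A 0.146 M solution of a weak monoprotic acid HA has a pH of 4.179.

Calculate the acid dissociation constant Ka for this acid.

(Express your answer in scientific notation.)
K_a = 3.00e-08

[H⁺] = 10^(−pH) = 10^(−4.179) = 6.622e-05 M. For HA ⇌ H⁺ + A⁻, Ka = x²/(C − x) = (6.622e-05)²/(0.146 − 6.622e-05) = 3.00e-08.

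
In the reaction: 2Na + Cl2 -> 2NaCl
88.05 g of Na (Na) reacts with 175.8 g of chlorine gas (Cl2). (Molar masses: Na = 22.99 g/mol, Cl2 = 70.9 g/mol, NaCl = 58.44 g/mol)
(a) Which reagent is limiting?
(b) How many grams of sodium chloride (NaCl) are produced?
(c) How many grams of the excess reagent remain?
(a) Na, (b) 223.8 g, (c) 40.03 g

Moles of Na = 88.05 g ÷ 22.99 g/mol = 3.82993 mol
Moles of Cl2 = 175.8 g ÷ 70.9 g/mol = 2.47955 mol
Moles ÷ coefficient: Na: 3.82993/2 = 1.915, Cl2: 2.47955/1 = 2.48
(a) Na has the smaller value, so Na is the limiting reagent.
(b) Moles of NaCl = 3.82993 mol Na × (2/2) = 3.82993 mol; mass = 3.82993 mol × 58.44 g/mol = 223.8 g
(c) Cl2 consumed = 3.82993 × (1/2) = 1.91496 mol; remaining = 2.47955 − 1.91496 = 0.564586 mol; mass = 0.564586 mol × 70.9 g/mol = 40.03 g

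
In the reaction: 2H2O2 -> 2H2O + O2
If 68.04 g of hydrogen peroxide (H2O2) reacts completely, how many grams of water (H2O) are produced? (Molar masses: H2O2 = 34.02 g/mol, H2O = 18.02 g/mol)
Moles of H2O2 = 68.04 g ÷ 34.02 g/mol = 2 mol
Mole ratio: 2 mol H2O / 2 mol H2O2
Moles of H2O = 2 × (2/2) = 2 mol
Mass of H2O = 2 mol × 18.02 g/mol = 36.04 g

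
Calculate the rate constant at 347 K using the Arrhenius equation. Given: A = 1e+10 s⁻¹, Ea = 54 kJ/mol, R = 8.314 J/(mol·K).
7.43e+01 s⁻¹

k = A·exp(-Ea/(R·T)) = 1e+10·exp(-54000/(8.314·347)) = 1e+10·exp(-18.7178) = 1e+10·7.4297e-09 = 7.43e+01 s⁻¹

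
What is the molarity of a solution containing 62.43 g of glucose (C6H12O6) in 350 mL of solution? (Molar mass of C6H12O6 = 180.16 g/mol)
Moles of C6H12O6 = 62.43 g ÷ 180.16 g/mol = 0.346525 mol
Volume = 350 mL = 0.35 L
Molarity = 0.346525 mol ÷ 0.35 L = 0.9901 M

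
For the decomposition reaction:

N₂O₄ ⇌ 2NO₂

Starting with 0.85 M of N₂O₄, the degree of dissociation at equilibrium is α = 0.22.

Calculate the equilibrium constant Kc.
K_c = 0.2110

x = α·[A]₀ = 0.22 × 0.85 = 0.187 M dissociated.
At eq: [N₂O₄] = 0.85 − 0.187 = 0.663 M; [NO₂] = 2x = 0.374 M.
Kc = [NO₂]²/[N₂O₄] = (0.374)²/0.663 = 0.211.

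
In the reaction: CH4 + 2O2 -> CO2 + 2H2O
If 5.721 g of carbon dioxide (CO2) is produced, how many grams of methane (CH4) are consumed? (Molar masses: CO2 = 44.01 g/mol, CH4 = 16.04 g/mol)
Moles of CO2 = 5.721 g ÷ 44.01 g/mol = 0.129993 mol
Mole ratio: 1 mol CH4 / 1 mol CO2
Moles of CH4 = 0.129993 × (1/1) = 0.129993 mol
Mass of CH4 = 0.129993 mol × 16.04 g/mol = 2.085 g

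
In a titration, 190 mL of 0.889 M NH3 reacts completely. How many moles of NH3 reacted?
Moles = Molarity × Volume (L)
Moles = 0.889 M × 0.19 L = 0.1689 mol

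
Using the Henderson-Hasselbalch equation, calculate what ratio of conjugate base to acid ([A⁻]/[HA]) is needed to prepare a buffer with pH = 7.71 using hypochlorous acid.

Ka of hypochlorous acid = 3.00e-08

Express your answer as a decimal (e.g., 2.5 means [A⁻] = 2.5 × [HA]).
[A⁻]/[HA] = 1.539

pKa = −log(3.00e-08) = 7.5229. pH = pKa + log([A⁻]/[HA]). 7.71 = 7.5229 + log(ratio). log(ratio) = 7.71 − 7.5229 = 0.1871. ratio = 10^(0.1871) = 1.539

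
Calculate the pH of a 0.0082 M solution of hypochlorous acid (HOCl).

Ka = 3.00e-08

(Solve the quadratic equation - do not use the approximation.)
pH = 4.80

x² + Ka×x - Ka×C = 0. Using quadratic formula: [H⁺] = 1.5669e-05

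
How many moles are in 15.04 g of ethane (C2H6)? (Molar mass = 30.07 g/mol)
Moles = 15.04 g ÷ 30.07 g/mol = 0.5002 mol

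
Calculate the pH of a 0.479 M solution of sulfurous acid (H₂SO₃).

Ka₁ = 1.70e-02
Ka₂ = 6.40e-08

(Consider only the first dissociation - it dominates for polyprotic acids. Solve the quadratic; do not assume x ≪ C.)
pH = 1.09

x² + Ka₁·x − Ka₁·C = 0 with Ka₁ = 1.70e-02, C = 0.479.
x = (−Ka₁ + √(Ka₁² + 4·Ka₁·C))/2 = 8.2138e-02 M, so pH = 1.09.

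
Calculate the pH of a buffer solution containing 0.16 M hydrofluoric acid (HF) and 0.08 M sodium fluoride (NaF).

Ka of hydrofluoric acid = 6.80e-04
pH = 2.87

pKa = -log(6.80e-04) = 3.17. pH = pKa + log([A⁻]/[HA]) = 3.17 + log(0.08/0.16)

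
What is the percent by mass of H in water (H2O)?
Mass of H in formula = 1.008 × 2 = 2.016 g/mol
Molar mass = 18.02 g/mol
% H = (2.016/18.02) × 100% = 11.19%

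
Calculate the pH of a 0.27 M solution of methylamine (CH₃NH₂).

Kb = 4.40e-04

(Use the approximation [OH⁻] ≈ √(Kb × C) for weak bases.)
pH = 12.04

[OH⁻] = √(Kb × C) = √(4.40e-04 × 0.27) = 1.0900e-02. pOH = 1.96, pH = 14 - pOH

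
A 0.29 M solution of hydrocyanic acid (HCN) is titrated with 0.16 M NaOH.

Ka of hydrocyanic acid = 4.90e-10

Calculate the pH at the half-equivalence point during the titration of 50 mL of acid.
pH = pKa = 9.31

At the half-equivalence point, [HA] = [A⁻], so by Henderson–Hasselbalch pH = pKa + log(1) = pKa.
pKa = −log(4.90e-10) = 9.31.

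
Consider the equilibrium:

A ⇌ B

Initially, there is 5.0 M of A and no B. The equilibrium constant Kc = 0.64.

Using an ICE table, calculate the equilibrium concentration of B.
[B] = 1.951 M

ICE: [A] = 5.0 − x, [B] = x.
Kc = x/(5.0 − x) = 0.64 ⇒ x = 0.64·5.0/(1 + 0.64) = 3.2/1.64 = 1.951.
[B] = x = 1.951 M.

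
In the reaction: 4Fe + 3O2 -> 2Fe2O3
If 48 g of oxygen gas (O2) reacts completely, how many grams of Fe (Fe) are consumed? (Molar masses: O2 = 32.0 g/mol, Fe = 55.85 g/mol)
Moles of O2 = 48 g ÷ 32.0 g/mol = 1.5 mol
Mole ratio: 4 mol Fe / 3 mol O2
Moles of Fe = 1.5 × (4/3) = 2 mol
Mass of Fe = 2 mol × 55.85 g/mol = 111.7 g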